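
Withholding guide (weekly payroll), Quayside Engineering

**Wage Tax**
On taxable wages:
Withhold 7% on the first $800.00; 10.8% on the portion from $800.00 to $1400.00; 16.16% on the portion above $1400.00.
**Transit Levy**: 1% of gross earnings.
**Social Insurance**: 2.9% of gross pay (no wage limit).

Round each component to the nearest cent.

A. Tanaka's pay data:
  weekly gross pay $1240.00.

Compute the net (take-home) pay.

$1088.12

Wage Tax: taxable = $1240.00
  $56.00 + 10.8% × ($1240.00 − $800.00) = $56.00 + 10.8% × $440.00 = $103.52
Transit Levy: 1% × $1240.00 = $12.40
Social Insurance: 2.9% × $1240.00 = $35.96
Total withheld: $103.52 + $12.40 + $35.96 = $151.88
Net pay: $1240.00 − $151.88 = $1088.12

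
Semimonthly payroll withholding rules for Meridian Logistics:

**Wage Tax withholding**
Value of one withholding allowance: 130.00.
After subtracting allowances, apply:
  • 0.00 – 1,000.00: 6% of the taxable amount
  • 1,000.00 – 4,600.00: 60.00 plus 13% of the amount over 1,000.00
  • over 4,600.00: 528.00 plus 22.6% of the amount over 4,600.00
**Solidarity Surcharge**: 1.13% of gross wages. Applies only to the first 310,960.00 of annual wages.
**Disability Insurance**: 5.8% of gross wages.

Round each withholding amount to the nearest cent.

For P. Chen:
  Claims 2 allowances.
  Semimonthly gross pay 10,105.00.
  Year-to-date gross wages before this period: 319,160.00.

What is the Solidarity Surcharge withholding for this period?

0.00

Solidarity Surcharge: YTD 319,160.00 ≥ cap 310,960.00 → 0.00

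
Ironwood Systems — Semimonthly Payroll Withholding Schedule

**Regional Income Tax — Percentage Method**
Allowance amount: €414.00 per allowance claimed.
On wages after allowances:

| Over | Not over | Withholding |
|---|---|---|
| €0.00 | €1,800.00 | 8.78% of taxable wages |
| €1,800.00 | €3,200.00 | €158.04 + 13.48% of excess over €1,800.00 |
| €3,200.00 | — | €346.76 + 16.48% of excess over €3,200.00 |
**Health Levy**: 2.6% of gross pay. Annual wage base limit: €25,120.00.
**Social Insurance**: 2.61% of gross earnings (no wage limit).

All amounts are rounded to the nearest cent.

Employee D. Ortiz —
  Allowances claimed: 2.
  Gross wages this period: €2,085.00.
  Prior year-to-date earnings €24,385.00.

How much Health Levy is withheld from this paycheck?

Health Levy: cap €25,120.00 − YTD €24,385.00 = €735.00 subject; 2.6% × €735.00 = €19.11

€19.11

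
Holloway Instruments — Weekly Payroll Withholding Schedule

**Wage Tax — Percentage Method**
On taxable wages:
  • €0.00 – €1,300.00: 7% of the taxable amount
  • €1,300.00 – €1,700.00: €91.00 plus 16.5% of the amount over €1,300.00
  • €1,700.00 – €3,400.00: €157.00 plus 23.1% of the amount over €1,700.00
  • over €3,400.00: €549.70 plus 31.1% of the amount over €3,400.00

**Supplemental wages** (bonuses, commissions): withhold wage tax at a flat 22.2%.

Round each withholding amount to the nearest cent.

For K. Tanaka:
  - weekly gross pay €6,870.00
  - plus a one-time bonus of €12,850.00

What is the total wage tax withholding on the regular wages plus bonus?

Wage Tax: taxable = €6,870.00
  €549.70 + 31.1% × (€6,870.00 − €3,400.00) = €549.70 + 31.1% × €3,470.00 = €1,628.87
Supplemental (22.2% flat on bonus): 22.2% × €12,850.00 = €2,852.70
Total wage tax: €1,628.87 + €2,852.70 = €4,481.57

€4,481.57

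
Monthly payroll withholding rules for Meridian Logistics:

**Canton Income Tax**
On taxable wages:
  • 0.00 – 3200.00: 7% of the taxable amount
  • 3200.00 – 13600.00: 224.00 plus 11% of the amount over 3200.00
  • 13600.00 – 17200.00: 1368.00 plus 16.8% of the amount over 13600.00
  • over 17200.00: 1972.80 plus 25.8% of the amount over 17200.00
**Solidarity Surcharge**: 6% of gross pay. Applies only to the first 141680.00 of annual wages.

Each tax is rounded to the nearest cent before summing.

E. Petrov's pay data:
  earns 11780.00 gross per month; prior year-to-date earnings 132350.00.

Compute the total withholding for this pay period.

Canton Income Tax: taxable = 11780.00
  224.00 + 11% × (11780.00 − 3200.00) = 224.00 + 11% × 8580.00 = 1167.80
Solidarity Surcharge: cap 141680.00 − YTD 132350.00 = 9330.00 subject; 6% × 9330.00 = 559.80
Total: 1167.80 + 559.80 = 1727.60

1727.60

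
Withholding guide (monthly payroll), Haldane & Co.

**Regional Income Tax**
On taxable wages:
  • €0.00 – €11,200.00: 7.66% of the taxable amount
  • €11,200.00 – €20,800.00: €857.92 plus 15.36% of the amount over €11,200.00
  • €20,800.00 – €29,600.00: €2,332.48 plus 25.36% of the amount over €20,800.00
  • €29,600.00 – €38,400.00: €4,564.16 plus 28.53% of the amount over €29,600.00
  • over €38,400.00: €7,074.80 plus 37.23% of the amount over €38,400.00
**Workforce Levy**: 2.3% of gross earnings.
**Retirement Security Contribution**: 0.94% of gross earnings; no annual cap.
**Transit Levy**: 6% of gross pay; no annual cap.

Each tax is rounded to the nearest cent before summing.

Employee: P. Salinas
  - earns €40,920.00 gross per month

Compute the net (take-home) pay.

€29,125.99

Regional Income Tax: taxable = €40,920.00
  €7,074.80 + 37.23% × (€40,920.00 − €38,400.00) = €7,074.80 + 37.23% × €2,520.00 = €8,013.00
Workforce Levy: 2.3% × €40,920.00 = €941.16
Retirement Security Contribution: 0.94% × €40,920.00 = €384.65
Transit Levy: 6% × €40,920.00 = €2,455.20
Total withheld: €8,013.00 + €941.16 + €384.65 + €2,455.20 = €11,794.01
Net pay: €40,920.00 − €11,794.01 = €29,125.99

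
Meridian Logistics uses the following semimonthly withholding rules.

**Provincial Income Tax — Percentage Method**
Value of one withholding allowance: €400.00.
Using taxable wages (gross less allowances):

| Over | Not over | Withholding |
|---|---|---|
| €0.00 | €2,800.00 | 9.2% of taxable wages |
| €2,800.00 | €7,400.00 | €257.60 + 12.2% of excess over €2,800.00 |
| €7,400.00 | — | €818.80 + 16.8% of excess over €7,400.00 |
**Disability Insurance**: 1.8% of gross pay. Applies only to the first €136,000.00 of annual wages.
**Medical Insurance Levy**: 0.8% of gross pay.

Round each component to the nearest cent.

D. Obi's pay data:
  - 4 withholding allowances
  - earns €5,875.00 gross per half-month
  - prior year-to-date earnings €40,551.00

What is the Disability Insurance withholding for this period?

€105.75

Disability Insurance: 1.8% × €5,875.00 = €105.75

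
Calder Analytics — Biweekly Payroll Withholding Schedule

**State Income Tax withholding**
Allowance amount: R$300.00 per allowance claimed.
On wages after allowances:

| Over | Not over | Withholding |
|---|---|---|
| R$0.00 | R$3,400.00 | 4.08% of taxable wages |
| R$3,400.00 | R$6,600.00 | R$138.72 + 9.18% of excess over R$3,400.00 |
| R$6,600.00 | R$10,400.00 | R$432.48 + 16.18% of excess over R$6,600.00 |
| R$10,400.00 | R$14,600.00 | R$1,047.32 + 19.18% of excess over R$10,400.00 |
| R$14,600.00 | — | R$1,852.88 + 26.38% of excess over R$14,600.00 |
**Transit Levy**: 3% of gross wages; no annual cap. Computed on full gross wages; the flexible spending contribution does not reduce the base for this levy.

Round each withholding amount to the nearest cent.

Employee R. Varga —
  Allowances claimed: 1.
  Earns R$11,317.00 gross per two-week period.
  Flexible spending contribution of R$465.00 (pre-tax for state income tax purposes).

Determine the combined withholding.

R$1,415.98

State Income Tax: taxable = R$11,317.00 − R$465.00 − 1×R$300.00 = R$10,552.00
  R$1,047.32 + 19.18% × (R$10,552.00 − R$10,400.00) = R$1,047.32 + 19.18% × R$152.00 = R$1,076.47
Transit Levy: 3% × R$11,317.00 = R$339.51
Total: R$1,076.47 + R$339.51 = R$1,415.98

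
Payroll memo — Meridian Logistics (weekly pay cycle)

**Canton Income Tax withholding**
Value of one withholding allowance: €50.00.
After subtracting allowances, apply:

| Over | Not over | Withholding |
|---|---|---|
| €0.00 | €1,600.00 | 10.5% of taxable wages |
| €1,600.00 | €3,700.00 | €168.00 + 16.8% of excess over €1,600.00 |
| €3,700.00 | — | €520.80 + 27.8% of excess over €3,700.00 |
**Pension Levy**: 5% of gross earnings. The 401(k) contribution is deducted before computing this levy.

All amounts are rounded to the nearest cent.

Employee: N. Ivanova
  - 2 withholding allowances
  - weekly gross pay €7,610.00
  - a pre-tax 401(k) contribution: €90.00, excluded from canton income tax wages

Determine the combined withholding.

€1,930.96

Canton Income Tax: taxable = €7,610.00 − €90.00 − 2×€50.00 = €7,420.00
  €520.80 + 27.8% × (€7,420.00 − €3,700.00) = €520.80 + 27.8% × €3,720.00 = €1,554.96
Pension Levy: 5% × €7,520.00 = €376.00
Total: €1,554.96 + €376.00 = €1,930.96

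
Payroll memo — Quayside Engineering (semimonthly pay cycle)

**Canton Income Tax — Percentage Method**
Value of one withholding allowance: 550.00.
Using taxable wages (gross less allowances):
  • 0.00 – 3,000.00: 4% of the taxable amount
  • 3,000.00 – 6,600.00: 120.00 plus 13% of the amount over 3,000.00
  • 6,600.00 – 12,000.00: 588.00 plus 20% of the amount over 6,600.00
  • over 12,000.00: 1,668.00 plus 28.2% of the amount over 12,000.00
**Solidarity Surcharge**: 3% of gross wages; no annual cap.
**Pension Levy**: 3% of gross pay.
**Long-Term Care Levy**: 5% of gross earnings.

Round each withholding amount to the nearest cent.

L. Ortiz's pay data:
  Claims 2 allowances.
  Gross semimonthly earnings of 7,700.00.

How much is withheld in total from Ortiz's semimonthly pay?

1,435.00

Canton Income Tax: taxable = 7,700.00 − 2×550.00 = 6,600.00
  120.00 + 13% × (6,600.00 − 3,000.00) = 120.00 + 13% × 3,600.00 = 588.00
Solidarity Surcharge: 3% × 7,700.00 = 231.00
Pension Levy: 3% × 7,700.00 = 231.00
Long-Term Care Levy: 5% × 7,700.00 = 385.00
Total: 588.00 + 231.00 + 231.00 + 385.00 = 1,435.00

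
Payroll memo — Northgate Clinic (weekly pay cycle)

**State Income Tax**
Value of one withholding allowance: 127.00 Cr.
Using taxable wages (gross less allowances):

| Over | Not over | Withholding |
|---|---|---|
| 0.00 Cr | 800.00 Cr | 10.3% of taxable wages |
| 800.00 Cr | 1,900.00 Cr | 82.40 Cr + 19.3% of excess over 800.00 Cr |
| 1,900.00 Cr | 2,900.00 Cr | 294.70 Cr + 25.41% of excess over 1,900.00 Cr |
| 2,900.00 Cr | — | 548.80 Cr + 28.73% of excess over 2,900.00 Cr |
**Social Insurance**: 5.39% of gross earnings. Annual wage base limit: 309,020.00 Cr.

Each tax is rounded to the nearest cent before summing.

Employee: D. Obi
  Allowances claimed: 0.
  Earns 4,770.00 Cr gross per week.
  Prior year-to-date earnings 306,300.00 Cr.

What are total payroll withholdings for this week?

1,232.66 Cr

State Income Tax: taxable = 4,770.00 Cr
  548.80 Cr + 28.73% × (4,770.00 Cr − 2,900.00 Cr) = 548.80 Cr + 28.73% × 1,870.00 Cr = 1,086.05 Cr
Social Insurance: cap 309,020.00 Cr − YTD 306,300.00 Cr = 2,720.00 Cr subject; 5.39% × 2,720.00 Cr = 146.61 Cr
Total: 1,086.05 Cr + 146.61 Cr = 1,232.66 Cr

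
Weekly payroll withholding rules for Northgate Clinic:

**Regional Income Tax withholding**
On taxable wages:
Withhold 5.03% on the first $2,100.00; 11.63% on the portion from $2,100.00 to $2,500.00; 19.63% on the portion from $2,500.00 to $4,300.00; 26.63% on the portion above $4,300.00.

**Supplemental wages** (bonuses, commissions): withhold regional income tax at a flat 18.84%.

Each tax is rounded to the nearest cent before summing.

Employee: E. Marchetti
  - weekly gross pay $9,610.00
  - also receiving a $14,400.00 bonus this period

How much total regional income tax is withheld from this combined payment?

$4,632.50

Regional Income Tax: taxable = $9,610.00
  $505.49 + 26.63% × ($9,610.00 − $4,300.00) = $505.49 + 26.63% × $5,310.00 = $1,919.54
Supplemental (18.84% flat on bonus): 18.84% × $14,400.00 = $2,712.96
Total regional income tax: $1,919.54 + $2,712.96 = $4,632.50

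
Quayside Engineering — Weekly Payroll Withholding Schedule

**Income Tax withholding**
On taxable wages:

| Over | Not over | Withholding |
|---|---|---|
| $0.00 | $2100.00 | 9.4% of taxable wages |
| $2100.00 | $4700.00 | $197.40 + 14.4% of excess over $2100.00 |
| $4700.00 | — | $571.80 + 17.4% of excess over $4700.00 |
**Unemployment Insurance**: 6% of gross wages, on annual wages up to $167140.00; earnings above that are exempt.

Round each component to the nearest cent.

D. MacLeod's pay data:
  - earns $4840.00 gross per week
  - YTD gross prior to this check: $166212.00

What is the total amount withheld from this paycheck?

$651.84

Income Tax: taxable = $4840.00
  $571.80 + 17.4% × ($4840.00 − $4700.00) = $571.80 + 17.4% × $140.00 = $596.16
Unemployment Insurance: cap $167140.00 − YTD $166212.00 = $928.00 subject; 6% × $928.00 = $55.68
Total: $596.16 + $55.68 = $651.84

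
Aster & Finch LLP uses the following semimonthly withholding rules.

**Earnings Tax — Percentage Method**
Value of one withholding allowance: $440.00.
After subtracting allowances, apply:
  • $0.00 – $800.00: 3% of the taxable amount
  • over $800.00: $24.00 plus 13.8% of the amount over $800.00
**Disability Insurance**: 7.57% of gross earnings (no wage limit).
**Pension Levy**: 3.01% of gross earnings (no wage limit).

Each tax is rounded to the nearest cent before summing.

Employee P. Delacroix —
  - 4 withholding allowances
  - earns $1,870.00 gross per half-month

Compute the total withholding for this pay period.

Earnings Tax: taxable = $1,870.00 − 4×$440.00 = $110.00
  3% × $110.00 = $3.30
Disability Insurance: 7.57% × $1,870.00 = $141.56
Pension Levy: 3.01% × $1,870.00 = $56.29
Total: $3.30 + $141.56 + $56.29 = $201.15

$201.15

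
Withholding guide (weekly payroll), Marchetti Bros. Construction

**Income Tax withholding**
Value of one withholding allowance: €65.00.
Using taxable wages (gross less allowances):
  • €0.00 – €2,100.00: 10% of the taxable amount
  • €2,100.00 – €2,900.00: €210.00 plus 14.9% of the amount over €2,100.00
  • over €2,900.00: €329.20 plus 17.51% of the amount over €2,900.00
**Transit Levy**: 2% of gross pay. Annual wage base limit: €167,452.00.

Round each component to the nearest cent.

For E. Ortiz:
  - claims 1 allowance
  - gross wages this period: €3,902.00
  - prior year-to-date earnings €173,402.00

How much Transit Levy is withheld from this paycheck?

€0.00

Transit Levy: YTD €173,402.00 ≥ cap €167,452.00 → €0.00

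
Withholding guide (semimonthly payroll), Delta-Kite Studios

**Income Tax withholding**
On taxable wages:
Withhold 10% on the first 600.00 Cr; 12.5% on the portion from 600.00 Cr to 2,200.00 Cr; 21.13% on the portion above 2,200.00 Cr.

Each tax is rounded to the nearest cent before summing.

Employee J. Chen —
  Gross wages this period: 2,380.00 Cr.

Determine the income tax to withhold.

298.03 Cr

Income Tax: taxable = 2,380.00 Cr
  260.00 Cr + 21.13% × (2,380.00 Cr − 2,200.00 Cr) = 260.00 Cr + 21.13% × 180.00 Cr = 298.03 Cr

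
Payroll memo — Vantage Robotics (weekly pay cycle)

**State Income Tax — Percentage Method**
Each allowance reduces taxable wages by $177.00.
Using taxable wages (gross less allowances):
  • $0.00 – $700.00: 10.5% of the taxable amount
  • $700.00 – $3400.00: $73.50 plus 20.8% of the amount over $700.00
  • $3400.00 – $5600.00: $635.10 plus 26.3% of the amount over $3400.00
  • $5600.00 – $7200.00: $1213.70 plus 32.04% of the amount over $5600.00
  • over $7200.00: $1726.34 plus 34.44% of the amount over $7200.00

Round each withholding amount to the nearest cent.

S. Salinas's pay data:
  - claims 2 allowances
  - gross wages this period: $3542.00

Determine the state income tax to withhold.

$591.00

State Income Tax: taxable = $3542.00 − 2×$177.00 = $3188.00
  $73.50 + 20.8% × ($3188.00 − $700.00) = $73.50 + 20.8% × $2488.00 = $591.00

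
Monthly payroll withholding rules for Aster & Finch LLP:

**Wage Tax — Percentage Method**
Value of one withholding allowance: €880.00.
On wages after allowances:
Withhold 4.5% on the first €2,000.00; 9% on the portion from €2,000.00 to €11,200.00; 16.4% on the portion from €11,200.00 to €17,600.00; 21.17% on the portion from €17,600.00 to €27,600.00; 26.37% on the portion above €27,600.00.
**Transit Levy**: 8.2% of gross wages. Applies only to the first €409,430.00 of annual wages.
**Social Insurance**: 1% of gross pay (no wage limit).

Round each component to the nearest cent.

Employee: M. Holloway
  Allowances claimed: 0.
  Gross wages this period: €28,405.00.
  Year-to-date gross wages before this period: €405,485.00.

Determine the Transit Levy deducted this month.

Transit Levy: cap €409,430.00 − YTD €405,485.00 = €3,945.00 subject; 8.2% × €3,945.00 = €323.49

€323.49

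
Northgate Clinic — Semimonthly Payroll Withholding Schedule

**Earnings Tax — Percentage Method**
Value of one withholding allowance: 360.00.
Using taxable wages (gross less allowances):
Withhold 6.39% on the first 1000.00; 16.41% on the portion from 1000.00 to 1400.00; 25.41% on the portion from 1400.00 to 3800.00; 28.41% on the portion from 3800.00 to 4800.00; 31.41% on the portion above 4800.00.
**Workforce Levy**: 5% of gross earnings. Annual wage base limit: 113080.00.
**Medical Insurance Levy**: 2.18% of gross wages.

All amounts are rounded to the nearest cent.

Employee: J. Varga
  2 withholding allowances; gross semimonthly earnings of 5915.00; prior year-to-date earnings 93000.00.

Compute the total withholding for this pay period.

1572.25

Earnings Tax: taxable = 5915.00 − 2×360.00 = 5195.00
  1023.48 + 31.41% × (5195.00 − 4800.00) = 1023.48 + 31.41% × 395.00 = 1147.55
Workforce Levy: 5% × 5915.00 = 295.75
Medical Insurance Levy: 2.18% × 5915.00 = 128.95
Total: 1147.55 + 295.75 + 128.95 = 1572.25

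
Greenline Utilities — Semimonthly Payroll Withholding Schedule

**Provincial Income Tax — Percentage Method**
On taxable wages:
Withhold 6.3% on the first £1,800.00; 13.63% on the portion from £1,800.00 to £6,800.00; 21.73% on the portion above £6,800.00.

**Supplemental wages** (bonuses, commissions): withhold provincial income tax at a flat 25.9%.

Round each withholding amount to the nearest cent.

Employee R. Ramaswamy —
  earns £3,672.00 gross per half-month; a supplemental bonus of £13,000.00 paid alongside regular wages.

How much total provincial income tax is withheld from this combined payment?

Provincial Income Tax: taxable = £3,672.00
  £113.40 + 13.63% × (£3,672.00 − £1,800.00) = £113.40 + 13.63% × £1,872.00 = £368.55
Supplemental (25.9% flat on bonus): 25.9% × £13,000.00 = £3,367.00
Total provincial income tax: £368.55 + £3,367.00 = £3,735.55

£3,735.55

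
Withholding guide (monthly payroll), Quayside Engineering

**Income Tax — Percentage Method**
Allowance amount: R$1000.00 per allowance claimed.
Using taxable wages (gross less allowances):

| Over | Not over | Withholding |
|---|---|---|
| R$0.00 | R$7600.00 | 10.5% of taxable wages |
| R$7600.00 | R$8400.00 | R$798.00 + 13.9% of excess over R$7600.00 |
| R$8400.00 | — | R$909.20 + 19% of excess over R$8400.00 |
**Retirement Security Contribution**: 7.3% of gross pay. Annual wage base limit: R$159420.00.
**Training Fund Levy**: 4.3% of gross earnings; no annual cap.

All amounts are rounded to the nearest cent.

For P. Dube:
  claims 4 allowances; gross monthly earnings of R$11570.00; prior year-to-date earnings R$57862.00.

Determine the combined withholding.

Income Tax: taxable = R$11570.00 − 4×R$1000.00 = R$7570.00
  10.5% × R$7570.00 = R$794.85
Retirement Security Contribution: 7.3% × R$11570.00 = R$844.61
Training Fund Levy: 4.3% × R$11570.00 = R$497.51
Total: R$794.85 + R$844.61 + R$497.51 = R$2136.97

R$2136.97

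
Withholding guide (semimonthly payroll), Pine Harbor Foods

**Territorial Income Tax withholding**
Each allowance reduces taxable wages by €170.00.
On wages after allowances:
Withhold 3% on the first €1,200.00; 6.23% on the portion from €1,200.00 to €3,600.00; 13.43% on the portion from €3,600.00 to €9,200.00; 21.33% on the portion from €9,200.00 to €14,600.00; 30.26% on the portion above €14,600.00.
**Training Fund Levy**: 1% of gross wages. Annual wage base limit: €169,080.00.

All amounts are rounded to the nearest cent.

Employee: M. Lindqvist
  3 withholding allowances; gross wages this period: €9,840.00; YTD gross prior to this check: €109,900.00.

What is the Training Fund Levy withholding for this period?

Training Fund Levy: 1% × €9,840.00 = €98.40

€98.40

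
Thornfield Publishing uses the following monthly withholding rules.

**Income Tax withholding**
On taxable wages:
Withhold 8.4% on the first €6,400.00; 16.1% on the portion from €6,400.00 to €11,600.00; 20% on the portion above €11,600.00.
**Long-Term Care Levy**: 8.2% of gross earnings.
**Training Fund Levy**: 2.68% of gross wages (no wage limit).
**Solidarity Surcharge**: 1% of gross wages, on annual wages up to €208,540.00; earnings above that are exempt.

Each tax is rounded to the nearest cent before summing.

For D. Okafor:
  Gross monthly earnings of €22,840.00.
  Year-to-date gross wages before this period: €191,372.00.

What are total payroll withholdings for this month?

€6,279.47

Income Tax: taxable = €22,840.00
  €1,374.80 + 20% × (€22,840.00 − €11,600.00) = €1,374.80 + 20% × €11,240.00 = €3,622.80
Long-Term Care Levy: 8.2% × €22,840.00 = €1,872.88
Training Fund Levy: 2.68% × €22,840.00 = €612.11
Solidarity Surcharge: cap €208,540.00 − YTD €191,372.00 = €17,168.00 subject; 1% × €17,168.00 = €171.68
Total: €3,622.80 + €1,872.88 + €612.11 + €171.68 = €6,279.47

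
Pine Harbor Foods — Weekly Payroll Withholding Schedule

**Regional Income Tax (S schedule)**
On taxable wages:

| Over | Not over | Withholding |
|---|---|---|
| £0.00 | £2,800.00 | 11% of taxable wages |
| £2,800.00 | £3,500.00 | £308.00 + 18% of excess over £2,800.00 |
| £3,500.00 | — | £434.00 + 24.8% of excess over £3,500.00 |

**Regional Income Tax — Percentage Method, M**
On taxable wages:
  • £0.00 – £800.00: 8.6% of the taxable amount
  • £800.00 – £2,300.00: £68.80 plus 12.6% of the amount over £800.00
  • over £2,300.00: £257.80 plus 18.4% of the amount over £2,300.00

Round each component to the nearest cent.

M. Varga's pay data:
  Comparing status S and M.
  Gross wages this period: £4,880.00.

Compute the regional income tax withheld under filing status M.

Regional Income Tax (M): taxable = £4,880.00
  £257.80 + 18.4% × (£4,880.00 − £2,300.00) = £257.80 + 18.4% × £2,580.00 = £732.52

£732.52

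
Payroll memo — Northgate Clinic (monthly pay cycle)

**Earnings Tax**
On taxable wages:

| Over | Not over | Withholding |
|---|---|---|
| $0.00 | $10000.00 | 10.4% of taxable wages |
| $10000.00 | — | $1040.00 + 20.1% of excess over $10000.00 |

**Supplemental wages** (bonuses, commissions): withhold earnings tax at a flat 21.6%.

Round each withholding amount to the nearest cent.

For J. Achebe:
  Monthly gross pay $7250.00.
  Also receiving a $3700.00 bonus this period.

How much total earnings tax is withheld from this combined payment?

Earnings Tax: taxable = $7250.00
  10.4% × $7250.00 = $754.00
Supplemental (21.6% flat on bonus): 21.6% × $3700.00 = $799.20
Total earnings tax: $754.00 + $799.20 = $1553.20

$1553.20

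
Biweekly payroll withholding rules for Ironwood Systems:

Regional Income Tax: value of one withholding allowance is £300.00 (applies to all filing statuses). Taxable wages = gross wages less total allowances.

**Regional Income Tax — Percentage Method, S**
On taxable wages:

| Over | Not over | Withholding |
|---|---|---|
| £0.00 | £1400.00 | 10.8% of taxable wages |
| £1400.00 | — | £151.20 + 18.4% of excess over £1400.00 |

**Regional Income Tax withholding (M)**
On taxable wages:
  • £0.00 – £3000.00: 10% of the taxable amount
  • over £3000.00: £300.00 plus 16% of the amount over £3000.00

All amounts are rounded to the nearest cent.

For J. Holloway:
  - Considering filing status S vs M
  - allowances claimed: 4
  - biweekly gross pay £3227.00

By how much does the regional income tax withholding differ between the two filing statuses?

£63.87

Regional Income Tax (S): taxable = £3227.00 − 4×£300.00 = £2027.00
  £151.20 + 18.4% × (£2027.00 − £1400.00) = £151.20 + 18.4% × £627.00 = £266.57
Regional Income Tax (M): taxable = £3227.00 − 4×£300.00 = £2027.00
  10% × £2027.00 = £202.70
Difference: |£266.57 − £202.70| = £63.87 (higher under S)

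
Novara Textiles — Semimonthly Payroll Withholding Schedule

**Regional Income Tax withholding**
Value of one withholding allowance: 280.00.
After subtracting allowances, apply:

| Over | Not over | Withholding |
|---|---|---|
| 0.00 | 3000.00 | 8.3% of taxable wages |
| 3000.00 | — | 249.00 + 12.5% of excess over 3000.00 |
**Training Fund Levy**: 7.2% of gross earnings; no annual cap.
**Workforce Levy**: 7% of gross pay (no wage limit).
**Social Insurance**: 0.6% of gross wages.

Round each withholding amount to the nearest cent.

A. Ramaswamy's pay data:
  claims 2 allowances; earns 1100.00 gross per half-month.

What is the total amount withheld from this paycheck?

207.62

Regional Income Tax: taxable = 1100.00 − 2×280.00 = 540.00
  8.3% × 540.00 = 44.82
Training Fund Levy: 7.2% × 1100.00 = 79.20
Workforce Levy: 7% × 1100.00 = 77.00
Social Insurance: 0.6% × 1100.00 = 6.60
Total: 44.82 + 79.20 + 77.00 + 6.60 = 207.62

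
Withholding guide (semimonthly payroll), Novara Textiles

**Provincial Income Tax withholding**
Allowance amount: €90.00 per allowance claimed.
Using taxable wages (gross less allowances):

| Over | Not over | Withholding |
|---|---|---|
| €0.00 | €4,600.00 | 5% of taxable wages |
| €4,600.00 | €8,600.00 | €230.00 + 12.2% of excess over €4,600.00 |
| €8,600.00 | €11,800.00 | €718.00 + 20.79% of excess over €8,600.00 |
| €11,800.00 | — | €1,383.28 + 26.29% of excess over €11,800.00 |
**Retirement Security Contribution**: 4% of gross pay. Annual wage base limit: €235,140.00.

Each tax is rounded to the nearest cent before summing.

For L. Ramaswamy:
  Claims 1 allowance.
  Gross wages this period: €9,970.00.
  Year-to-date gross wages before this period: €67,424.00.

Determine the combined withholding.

Provincial Income Tax: taxable = €9,970.00 − 1×€90.00 = €9,880.00
  €718.00 + 20.79% × (€9,880.00 − €8,600.00) = €718.00 + 20.79% × €1,280.00 = €984.11
Retirement Security Contribution: 4% × €9,970.00 = €398.80
Total: €984.11 + €398.80 = €1,382.91

€1,382.91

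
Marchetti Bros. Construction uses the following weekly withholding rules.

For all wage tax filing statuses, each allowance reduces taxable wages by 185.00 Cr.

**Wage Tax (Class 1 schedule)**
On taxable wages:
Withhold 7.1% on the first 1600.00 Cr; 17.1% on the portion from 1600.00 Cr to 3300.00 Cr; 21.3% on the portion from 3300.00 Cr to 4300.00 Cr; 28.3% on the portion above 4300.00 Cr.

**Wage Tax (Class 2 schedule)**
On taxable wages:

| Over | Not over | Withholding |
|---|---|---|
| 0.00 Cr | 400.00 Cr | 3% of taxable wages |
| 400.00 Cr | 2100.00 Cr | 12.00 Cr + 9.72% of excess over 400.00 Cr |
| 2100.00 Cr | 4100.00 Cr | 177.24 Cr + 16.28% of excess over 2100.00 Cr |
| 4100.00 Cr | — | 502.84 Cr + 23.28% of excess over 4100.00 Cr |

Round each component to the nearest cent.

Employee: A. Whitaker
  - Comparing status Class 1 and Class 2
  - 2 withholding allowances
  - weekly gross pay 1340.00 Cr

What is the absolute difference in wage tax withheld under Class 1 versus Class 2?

Wage Tax (Class 1): taxable = 1340.00 Cr − 2×185.00 Cr = 970.00 Cr
  7.1% × 970.00 Cr = 68.87 Cr
Wage Tax (Class 2): taxable = 1340.00 Cr − 2×185.00 Cr = 970.00 Cr
  12.00 Cr + 9.72% × (970.00 Cr − 400.00 Cr) = 12.00 Cr + 9.72% × 570.00 Cr = 67.40 Cr
Difference: |68.87 Cr − 67.40 Cr| = 1.47 Cr (higher under Class 1)

1.47 Cr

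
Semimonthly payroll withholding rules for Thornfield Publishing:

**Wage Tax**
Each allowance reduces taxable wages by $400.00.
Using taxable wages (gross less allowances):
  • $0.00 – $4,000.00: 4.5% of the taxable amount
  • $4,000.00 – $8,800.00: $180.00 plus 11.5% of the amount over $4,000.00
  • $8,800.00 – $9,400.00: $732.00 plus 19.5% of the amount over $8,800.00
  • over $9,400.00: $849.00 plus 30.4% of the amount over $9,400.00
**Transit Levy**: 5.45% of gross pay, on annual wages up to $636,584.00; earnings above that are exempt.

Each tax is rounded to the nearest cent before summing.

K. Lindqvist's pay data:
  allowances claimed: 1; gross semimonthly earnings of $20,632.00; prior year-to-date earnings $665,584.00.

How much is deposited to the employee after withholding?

Wage Tax: taxable = $20,632.00 − 1×$400.00 = $20,232.00
  $849.00 + 30.4% × ($20,232.00 − $9,400.00) = $849.00 + 30.4% × $10,832.00 = $4,141.93
Transit Levy: YTD $665,584.00 ≥ cap $636,584.00 → $0.00
Total withheld: $4,141.93 + $0.00 = $4,141.93
Net pay: $20,632.00 − $4,141.93 = $16,490.07

$16,490.07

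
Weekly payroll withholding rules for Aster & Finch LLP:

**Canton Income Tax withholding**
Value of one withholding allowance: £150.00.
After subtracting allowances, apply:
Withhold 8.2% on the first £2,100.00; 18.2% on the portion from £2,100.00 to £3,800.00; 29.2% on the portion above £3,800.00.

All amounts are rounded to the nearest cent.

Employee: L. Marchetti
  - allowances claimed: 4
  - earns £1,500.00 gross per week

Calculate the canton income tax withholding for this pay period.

Canton Income Tax: taxable = £1,500.00 − 4×£150.00 = £900.00
  8.2% × £900.00 = £73.80

£73.80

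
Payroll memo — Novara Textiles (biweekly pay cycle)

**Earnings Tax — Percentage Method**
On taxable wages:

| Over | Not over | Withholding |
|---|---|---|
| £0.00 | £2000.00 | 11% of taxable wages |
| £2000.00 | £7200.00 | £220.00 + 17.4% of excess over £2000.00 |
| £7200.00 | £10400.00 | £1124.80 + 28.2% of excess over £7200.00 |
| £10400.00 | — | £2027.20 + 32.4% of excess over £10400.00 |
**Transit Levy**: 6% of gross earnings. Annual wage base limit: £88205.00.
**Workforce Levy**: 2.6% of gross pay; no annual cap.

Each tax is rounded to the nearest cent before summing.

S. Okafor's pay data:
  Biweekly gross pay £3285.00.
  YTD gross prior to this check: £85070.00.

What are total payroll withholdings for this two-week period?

£717.10

Earnings Tax: taxable = £3285.00
  £220.00 + 17.4% × (£3285.00 − £2000.00) = £220.00 + 17.4% × £1285.00 = £443.59
Transit Levy: cap £88205.00 − YTD £85070.00 = £3135.00 subject; 6% × £3135.00 = £188.10
Workforce Levy: 2.6% × £3285.00 = £85.41
Total: £443.59 + £188.10 + £85.41 = £717.10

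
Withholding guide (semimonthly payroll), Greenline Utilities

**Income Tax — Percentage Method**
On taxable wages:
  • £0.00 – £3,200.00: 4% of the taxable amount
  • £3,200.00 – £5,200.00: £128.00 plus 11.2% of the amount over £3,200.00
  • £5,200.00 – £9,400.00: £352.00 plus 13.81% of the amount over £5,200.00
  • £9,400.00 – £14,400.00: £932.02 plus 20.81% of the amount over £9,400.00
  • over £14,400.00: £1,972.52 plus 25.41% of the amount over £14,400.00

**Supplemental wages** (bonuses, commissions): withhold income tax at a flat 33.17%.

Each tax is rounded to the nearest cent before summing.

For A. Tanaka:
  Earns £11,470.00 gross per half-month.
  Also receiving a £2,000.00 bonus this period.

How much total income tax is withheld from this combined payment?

Income Tax: taxable = £11,470.00
  £932.02 + 20.81% × (£11,470.00 − £9,400.00) = £932.02 + 20.81% × £2,070.00 = £1,362.79
Supplemental (33.17% flat on bonus): 33.17% × £2,000.00 = £663.40
Total income tax: £1,362.79 + £663.40 = £2,026.19

£2,026.19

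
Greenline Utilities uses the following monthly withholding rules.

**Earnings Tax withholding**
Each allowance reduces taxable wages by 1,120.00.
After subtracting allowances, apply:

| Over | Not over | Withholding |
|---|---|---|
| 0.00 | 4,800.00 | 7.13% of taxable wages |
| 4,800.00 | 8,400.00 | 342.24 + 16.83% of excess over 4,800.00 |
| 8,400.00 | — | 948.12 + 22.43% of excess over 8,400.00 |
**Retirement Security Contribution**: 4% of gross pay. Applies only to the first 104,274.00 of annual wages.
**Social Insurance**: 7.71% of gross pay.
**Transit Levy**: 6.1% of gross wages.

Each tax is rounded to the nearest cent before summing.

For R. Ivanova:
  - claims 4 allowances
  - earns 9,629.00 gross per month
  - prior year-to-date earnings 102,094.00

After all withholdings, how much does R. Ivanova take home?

Earnings Tax: taxable = 9,629.00 − 4×1,120.00 = 5,149.00
  342.24 + 16.83% × (5,149.00 − 4,800.00) = 342.24 + 16.83% × 349.00 = 400.98
Retirement Security Contribution: cap 104,274.00 − YTD 102,094.00 = 2,180.00 subject; 4% × 2,180.00 = 87.20
Social Insurance: 7.71% × 9,629.00 = 742.40
Transit Levy: 6.1% × 9,629.00 = 587.37
Total withheld: 400.98 + 87.20 + 742.40 + 587.37 = 1,817.95
Net pay: 9,629.00 − 1,817.95 = 7,811.05

7,811.05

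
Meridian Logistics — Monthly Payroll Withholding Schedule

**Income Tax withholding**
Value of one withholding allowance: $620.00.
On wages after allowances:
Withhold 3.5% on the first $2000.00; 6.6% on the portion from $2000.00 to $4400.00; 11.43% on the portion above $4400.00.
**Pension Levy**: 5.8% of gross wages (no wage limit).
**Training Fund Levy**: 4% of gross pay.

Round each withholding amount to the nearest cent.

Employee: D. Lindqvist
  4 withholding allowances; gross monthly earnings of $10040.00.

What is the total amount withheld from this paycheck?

$1573.51

Income Tax: taxable = $10040.00 − 4×$620.00 = $7560.00
  $228.40 + 11.43% × ($7560.00 − $4400.00) = $228.40 + 11.43% × $3160.00 = $589.59
Pension Levy: 5.8% × $10040.00 = $582.32
Training Fund Levy: 4% × $10040.00 = $401.60
Total: $589.59 + $582.32 + $401.60 = $1573.51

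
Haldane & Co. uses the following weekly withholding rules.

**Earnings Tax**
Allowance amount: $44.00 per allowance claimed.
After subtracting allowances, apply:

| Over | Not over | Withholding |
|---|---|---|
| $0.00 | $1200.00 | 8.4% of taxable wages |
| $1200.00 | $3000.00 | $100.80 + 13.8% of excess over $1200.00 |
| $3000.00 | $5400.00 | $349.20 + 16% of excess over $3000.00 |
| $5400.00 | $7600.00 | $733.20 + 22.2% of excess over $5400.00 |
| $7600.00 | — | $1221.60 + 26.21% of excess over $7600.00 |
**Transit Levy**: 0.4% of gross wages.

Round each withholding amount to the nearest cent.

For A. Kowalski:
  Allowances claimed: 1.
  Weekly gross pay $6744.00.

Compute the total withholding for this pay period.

Earnings Tax: taxable = $6744.00 − 1×$44.00 = $6700.00
  $733.20 + 22.2% × ($6700.00 − $5400.00) = $733.20 + 22.2% × $1300.00 = $1021.80
Transit Levy: 0.4% × $6744.00 = $26.98
Total: $1021.80 + $26.98 = $1048.78

$1048.78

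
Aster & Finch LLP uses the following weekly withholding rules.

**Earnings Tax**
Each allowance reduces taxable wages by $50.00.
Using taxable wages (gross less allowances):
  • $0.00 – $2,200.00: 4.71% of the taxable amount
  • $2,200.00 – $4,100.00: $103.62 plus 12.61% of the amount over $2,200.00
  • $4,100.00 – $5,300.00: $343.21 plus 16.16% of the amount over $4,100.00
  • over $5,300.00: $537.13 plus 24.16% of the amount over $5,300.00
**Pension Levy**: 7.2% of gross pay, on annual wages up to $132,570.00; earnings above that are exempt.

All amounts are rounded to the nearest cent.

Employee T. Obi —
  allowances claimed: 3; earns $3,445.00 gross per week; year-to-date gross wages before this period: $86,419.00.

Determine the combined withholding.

$489.74

Earnings Tax: taxable = $3,445.00 − 3×$50.00 = $3,295.00
  $103.62 + 12.61% × ($3,295.00 − $2,200.00) = $103.62 + 12.61% × $1,095.00 = $241.70
Pension Levy: 7.2% × $3,445.00 = $248.04
Total: $241.70 + $248.04 = $489.74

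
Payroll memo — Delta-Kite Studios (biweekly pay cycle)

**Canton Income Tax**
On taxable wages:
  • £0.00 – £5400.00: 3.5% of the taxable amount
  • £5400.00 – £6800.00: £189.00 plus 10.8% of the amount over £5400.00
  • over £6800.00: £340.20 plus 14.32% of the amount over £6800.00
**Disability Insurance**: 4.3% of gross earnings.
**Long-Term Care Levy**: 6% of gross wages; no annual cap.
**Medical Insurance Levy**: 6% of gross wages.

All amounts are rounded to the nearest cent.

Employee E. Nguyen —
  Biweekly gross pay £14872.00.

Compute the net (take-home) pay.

£10951.75

Canton Income Tax: taxable = £14872.00
  £340.20 + 14.32% × (£14872.00 − £6800.00) = £340.20 + 14.32% × £8072.00 = £1496.11
Disability Insurance: 4.3% × £14872.00 = £639.50
Long-Term Care Levy: 6% × £14872.00 = £892.32
Medical Insurance Levy: 6% × £14872.00 = £892.32
Total withheld: £1496.11 + £639.50 + £892.32 + £892.32 = £3920.25
Net pay: £14872.00 − £3920.25 = £10951.75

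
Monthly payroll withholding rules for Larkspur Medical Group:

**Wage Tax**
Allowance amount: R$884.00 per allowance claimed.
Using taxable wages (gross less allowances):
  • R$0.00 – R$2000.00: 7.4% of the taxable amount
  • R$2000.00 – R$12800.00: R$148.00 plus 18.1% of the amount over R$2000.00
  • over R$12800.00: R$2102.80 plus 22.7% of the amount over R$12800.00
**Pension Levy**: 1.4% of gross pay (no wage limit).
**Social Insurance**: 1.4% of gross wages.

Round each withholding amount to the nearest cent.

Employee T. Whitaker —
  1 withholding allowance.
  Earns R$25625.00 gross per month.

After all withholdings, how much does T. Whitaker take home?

Wage Tax: taxable = R$25625.00 − 1×R$884.00 = R$24741.00
  R$2102.80 + 22.7% × (R$24741.00 − R$12800.00) = R$2102.80 + 22.7% × R$11941.00 = R$4813.41
Pension Levy: 1.4% × R$25625.00 = R$358.75
Social Insurance: 1.4% × R$25625.00 = R$358.75
Total withheld: R$4813.41 + R$358.75 + R$358.75 = R$5530.91
Net pay: R$25625.00 − R$5530.91 = R$20094.09

R$20094.09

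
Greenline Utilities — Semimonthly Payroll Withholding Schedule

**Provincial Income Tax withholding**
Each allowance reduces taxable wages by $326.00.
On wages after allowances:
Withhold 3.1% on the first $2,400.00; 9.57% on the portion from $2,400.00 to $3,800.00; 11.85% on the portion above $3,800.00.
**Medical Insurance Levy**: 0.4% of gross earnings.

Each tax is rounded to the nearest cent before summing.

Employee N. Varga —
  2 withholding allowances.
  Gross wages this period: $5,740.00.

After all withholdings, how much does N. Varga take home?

$5,356.03

Provincial Income Tax: taxable = $5,740.00 − 2×$326.00 = $5,088.00
  $208.38 + 11.85% × ($5,088.00 − $3,800.00) = $208.38 + 11.85% × $1,288.00 = $361.01
Medical Insurance Levy: 0.4% × $5,740.00 = $22.96
Total withheld: $361.01 + $22.96 = $383.97
Net pay: $5,740.00 − $383.97 = $5,356.03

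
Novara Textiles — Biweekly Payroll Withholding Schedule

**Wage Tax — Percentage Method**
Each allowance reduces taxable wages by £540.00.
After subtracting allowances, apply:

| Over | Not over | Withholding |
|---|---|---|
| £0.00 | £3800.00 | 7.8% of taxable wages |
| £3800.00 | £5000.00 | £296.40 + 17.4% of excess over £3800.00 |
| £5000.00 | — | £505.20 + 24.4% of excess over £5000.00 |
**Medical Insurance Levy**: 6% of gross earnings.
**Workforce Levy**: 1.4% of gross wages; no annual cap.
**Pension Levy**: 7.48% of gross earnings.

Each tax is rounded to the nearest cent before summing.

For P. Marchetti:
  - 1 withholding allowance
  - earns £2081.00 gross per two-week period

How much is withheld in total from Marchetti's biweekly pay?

Wage Tax: taxable = £2081.00 − 1×£540.00 = £1541.00
  7.8% × £1541.00 = £120.20
Medical Insurance Levy: 6% × £2081.00 = £124.86
Workforce Levy: 1.4% × £2081.00 = £29.13
Pension Levy: 7.48% × £2081.00 = £155.66
Total: £120.20 + £124.86 + £29.13 + £155.66 = £429.85

£429.85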